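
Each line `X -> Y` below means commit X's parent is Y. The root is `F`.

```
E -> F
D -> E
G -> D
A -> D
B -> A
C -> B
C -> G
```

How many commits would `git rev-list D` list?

Walking parent pointers from D: reachable set = {D, E, F}.
That is 3 commits.

3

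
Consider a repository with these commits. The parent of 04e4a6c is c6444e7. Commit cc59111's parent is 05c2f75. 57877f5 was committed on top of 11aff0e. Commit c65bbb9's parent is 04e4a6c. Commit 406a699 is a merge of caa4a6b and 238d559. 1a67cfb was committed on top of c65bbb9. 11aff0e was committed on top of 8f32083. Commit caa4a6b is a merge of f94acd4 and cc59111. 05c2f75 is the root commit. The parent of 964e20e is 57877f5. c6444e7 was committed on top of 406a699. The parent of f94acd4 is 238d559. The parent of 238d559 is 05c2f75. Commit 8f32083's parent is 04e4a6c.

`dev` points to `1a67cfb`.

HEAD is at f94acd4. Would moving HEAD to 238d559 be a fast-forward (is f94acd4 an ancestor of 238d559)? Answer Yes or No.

A fast-forward from f94acd4 to 238d559 is possible iff f94acd4 is an ancestor of 238d559.
Ancestors of 238d559: {05c2f75, 238d559}.
f94acd4 is not among them, so fast-forward is not possible.

No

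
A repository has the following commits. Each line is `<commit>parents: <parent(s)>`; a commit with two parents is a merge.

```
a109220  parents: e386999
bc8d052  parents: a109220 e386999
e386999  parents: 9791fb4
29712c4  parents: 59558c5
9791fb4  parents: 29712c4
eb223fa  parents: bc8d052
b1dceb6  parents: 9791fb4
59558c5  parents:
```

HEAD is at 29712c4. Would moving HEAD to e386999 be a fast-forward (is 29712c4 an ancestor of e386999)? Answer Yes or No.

A fast-forward from 29712c4 to e386999 is possible iff 29712c4 is an ancestor of e386999.
Ancestors of e386999: {29712c4, 59558c5, 9791fb4, e386999}.
29712c4 is among them, so fast-forward is possible.

Yes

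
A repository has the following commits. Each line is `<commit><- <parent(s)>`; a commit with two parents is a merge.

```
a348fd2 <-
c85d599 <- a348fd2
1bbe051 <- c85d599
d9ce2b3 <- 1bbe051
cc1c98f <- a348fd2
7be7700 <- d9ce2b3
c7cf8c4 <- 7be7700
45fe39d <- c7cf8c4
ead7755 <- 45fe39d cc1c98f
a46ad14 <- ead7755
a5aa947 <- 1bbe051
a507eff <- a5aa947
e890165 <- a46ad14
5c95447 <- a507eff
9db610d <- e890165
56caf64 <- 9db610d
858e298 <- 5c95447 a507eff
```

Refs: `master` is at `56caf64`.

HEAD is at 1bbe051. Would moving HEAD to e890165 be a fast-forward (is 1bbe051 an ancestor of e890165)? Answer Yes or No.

A fast-forward from 1bbe051 to e890165 is possible iff 1bbe051 is an ancestor of e890165.
Ancestors of e890165: {1bbe051, 45fe39d, 7be7700, a348fd2, a46ad14, c7cf8c4, c85d599, cc1c98f, d9ce2b3, e890165, ead7755}.
1bbe051 is among them, so fast-forward is possible.

Yes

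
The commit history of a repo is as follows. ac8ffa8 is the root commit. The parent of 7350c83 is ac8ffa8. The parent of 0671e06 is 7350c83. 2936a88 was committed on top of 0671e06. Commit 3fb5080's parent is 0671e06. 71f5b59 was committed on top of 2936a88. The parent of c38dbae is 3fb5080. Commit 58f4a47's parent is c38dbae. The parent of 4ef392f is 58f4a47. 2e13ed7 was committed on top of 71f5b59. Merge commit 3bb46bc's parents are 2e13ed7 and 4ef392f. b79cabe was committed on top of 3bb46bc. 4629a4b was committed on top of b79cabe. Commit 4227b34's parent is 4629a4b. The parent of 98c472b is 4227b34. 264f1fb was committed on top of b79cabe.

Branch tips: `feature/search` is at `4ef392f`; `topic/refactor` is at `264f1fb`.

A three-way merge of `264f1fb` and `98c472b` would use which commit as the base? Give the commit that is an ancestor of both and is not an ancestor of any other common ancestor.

b79cabe

Ancestors of 264f1fb: {0671e06, 264f1fb, 2936a88, 2e13ed7, 3bb46bc, 3fb5080, 4ef392f, 58f4a47, 71f5b59, 7350c83, ac8ffa8, b79cabe, c38dbae}.
Ancestors of 98c472b: {0671e06, 2936a88, 2e13ed7, 3bb46bc, 3fb5080, 4227b34, 4629a4b, 4ef392f, 58f4a47, 71f5b59, 7350c83, 98c472b, ac8ffa8, b79cabe, c38dbae}.
Common ancestors: {0671e06, 2936a88, 2e13ed7, 3bb46bc, 3fb5080, 4ef392f, 58f4a47, 71f5b59, 7350c83, ac8ffa8, b79cabe, c38dbae}.
Among these, b79cabe is not an ancestor of any other common ancestor — it is the merge base.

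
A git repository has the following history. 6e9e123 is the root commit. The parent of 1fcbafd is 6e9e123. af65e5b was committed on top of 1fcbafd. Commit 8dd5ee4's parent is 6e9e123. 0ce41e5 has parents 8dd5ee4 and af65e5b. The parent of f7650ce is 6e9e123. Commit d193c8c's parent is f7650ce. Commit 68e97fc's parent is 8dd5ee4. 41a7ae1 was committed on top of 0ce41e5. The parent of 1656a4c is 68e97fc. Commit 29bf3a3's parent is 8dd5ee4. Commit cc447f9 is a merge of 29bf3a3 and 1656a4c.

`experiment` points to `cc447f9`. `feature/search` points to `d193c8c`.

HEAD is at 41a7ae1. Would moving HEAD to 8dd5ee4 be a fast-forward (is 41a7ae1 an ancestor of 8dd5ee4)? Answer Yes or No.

A fast-forward from 41a7ae1 to 8dd5ee4 is possible iff 41a7ae1 is an ancestor of 8dd5ee4.
Ancestors of 8dd5ee4: {6e9e123, 8dd5ee4}.
41a7ae1 is not among them, so fast-forward is not possible.

No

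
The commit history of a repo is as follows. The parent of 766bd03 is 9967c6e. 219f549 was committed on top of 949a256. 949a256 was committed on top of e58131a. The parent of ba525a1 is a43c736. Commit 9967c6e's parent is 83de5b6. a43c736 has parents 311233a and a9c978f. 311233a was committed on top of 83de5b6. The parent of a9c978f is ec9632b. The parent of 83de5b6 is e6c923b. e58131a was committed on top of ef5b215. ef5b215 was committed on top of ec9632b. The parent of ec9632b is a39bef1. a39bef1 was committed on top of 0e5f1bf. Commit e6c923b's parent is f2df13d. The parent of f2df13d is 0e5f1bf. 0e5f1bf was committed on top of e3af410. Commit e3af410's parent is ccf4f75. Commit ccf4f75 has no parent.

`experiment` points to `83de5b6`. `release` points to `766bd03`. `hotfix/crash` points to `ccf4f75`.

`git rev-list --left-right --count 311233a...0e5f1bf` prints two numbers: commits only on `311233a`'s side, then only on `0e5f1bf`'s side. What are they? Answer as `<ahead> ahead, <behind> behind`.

Reachable from 311233a: {0e5f1bf, 311233a, 83de5b6, ccf4f75, e3af410, e6c923b, f2df13d}.
Reachable from 0e5f1bf: {0e5f1bf, ccf4f75, e3af410}.
Only in 311233a's history (ahead): {311233a, 83de5b6, e6c923b, f2df13d} — 4.
Only in 0e5f1bf's history (behind): {} — 0.

4 ahead, 0 behind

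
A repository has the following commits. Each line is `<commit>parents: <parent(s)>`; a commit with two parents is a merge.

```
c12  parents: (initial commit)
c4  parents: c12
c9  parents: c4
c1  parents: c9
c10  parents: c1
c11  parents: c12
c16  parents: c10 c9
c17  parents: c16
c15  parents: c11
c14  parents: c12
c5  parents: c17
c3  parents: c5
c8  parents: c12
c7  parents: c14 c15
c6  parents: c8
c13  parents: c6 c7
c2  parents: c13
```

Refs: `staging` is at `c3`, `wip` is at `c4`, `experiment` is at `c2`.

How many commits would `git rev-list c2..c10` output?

Reachable from c10: {c1, c10, c12, c4, c9}.
Reachable from c2: {c11, c12, c13, c14, c15, c2, c6, c7, c8}.
In c10's history but not c2's: {c1, c10, c4, c9} — 4 commits.

4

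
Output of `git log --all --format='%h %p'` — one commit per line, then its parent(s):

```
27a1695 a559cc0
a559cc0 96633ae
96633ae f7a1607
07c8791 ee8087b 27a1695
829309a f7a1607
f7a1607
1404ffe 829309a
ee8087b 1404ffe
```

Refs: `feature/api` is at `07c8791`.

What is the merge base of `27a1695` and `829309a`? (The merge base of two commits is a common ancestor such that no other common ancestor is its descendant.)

Ancestors of 27a1695: {27a1695, 96633ae, a559cc0, f7a1607}.
Ancestors of 829309a: {829309a, f7a1607}.
Common ancestors: {f7a1607}.
The only common ancestor is f7a1607, so it is the merge base.

f7a1607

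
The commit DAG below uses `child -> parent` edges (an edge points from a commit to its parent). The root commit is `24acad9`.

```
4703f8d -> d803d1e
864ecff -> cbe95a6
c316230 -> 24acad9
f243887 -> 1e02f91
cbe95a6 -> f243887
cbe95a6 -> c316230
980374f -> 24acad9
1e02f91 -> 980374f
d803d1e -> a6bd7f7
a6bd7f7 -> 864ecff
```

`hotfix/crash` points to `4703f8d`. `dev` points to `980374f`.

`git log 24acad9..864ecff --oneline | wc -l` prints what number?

6

Reachable from 864ecff: {1e02f91, 24acad9, 864ecff, 980374f, c316230, cbe95a6, f243887}.
Reachable from 24acad9: {24acad9}.
In 864ecff's history but not 24acad9's: {1e02f91, 864ecff, 980374f, c316230, cbe95a6, f243887} — 6 commits.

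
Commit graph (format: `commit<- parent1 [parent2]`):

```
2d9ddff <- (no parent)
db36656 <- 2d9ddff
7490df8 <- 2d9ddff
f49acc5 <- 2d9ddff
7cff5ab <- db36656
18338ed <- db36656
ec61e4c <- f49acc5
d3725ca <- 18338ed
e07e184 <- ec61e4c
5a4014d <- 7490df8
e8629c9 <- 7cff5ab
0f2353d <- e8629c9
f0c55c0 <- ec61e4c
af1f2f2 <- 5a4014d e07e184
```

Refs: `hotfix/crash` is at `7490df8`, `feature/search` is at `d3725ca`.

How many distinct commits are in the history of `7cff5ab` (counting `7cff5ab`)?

Walking parent pointers from 7cff5ab: reachable set = {2d9ddff, 7cff5ab, db36656}.
That is 3 commits.

3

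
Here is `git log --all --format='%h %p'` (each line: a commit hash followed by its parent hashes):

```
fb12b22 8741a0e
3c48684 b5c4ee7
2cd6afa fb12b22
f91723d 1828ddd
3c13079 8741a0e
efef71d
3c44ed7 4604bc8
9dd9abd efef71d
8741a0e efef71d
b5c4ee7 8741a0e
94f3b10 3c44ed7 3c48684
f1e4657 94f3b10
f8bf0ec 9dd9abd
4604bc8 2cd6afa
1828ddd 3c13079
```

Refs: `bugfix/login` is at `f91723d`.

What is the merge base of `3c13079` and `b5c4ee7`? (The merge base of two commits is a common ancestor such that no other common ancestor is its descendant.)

Ancestors of 3c13079: {3c13079, 8741a0e, efef71d}.
Ancestors of b5c4ee7: {8741a0e, b5c4ee7, efef71d}.
Common ancestors: {8741a0e, efef71d}.
Among these, 8741a0e is not an ancestor of any other common ancestor — it is the merge base.

8741a0e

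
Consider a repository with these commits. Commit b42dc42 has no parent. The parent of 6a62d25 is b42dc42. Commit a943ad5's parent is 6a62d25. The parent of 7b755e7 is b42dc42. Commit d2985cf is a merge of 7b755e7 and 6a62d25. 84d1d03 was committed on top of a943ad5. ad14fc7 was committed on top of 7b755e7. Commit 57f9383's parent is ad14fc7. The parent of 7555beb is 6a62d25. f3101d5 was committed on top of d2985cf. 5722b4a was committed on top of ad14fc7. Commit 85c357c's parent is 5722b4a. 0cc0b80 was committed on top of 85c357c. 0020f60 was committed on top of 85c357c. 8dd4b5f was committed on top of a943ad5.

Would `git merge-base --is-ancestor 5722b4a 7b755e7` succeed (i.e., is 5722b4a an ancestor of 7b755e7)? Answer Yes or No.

Ancestors of 7b755e7: {7b755e7, b42dc42}.
5722b4a is not in that set, so it is not an ancestor of 7b755e7.

No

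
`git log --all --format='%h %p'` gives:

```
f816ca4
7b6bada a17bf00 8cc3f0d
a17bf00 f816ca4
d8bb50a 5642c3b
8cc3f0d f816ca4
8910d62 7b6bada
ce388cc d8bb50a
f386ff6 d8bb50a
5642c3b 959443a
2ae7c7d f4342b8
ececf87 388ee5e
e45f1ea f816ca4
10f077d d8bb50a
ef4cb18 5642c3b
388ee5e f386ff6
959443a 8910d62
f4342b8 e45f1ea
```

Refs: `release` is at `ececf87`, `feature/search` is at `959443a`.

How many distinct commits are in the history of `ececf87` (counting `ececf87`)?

Walking parent pointers from ececf87: reachable set = {388ee5e, 5642c3b, 7b6bada, 8910d62, 8cc3f0d, 959443a, a17bf00, d8bb50a, ececf87, f386ff6, f816ca4}.
That is 11 commits.

11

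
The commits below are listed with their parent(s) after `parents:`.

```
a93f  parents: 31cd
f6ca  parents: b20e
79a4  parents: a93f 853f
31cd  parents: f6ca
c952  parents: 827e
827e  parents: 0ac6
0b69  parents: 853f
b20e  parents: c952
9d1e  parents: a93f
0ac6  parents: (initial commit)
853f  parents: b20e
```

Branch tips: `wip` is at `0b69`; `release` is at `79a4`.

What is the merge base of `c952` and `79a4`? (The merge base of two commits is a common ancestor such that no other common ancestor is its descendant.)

Ancestors of c952: {0ac6, 827e, c952}.
Ancestors of 79a4: {0ac6, 31cd, 79a4, 827e, 853f, a93f, b20e, c952, f6ca}.
Common ancestors: {0ac6, 827e, c952}.
Among these, c952 is not an ancestor of any other common ancestor — it is the merge base.

c952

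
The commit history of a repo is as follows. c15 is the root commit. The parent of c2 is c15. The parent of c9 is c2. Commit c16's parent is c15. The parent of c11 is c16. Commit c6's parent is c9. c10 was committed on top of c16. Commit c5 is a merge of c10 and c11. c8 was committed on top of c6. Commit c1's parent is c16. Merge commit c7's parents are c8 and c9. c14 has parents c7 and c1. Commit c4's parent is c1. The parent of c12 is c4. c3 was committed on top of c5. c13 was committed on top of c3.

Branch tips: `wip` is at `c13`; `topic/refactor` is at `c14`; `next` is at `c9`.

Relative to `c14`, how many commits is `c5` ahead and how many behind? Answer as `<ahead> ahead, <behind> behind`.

3 ahead, 7 behind

Reachable from c5: {c10, c11, c15, c16, c5}.
Reachable from c14: {c1, c14, c15, c16, c2, c6, c7, c8, c9}.
Only in c5's history (ahead): {c10, c11, c5} — 3.
Only in c14's history (behind): {c1, c14, c2, c6, c7, c8, c9} — 7.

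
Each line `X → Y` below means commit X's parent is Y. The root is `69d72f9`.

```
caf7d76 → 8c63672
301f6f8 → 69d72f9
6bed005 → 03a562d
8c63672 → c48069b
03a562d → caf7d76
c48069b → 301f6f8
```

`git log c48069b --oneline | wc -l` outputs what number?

Walking parent pointers from c48069b: reachable set = {301f6f8, 69d72f9, c48069b}.
That is 3 commits.

3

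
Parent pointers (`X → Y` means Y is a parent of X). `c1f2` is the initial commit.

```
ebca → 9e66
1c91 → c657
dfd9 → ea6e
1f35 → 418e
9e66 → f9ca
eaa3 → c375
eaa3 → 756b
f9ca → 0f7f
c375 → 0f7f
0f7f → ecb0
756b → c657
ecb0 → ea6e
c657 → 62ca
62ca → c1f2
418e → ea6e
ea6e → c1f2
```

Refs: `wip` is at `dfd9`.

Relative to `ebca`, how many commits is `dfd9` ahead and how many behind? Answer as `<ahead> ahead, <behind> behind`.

1 ahead, 5 behind

Reachable from dfd9: {c1f2, dfd9, ea6e}.
Reachable from ebca: {0f7f, 9e66, c1f2, ea6e, ebca, ecb0, f9ca}.
Only in dfd9's history (ahead): {dfd9} — 1.
Only in ebca's history (behind): {0f7f, 9e66, ebca, ecb0, f9ca} — 5.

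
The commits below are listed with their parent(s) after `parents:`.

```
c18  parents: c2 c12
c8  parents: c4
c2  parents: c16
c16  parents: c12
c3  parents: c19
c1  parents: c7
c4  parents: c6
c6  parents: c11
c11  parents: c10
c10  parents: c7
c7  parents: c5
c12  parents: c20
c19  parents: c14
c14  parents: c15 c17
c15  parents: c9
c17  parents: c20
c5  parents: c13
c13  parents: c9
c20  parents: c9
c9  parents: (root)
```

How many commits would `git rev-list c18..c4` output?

7

Reachable from c4: {c10, c11, c13, c4, c5, c6, c7, c9}.
Reachable from c18: {c12, c16, c18, c2, c20, c9}.
In c4's history but not c18's: {c10, c11, c13, c4, c5, c6, c7} — 7 commits.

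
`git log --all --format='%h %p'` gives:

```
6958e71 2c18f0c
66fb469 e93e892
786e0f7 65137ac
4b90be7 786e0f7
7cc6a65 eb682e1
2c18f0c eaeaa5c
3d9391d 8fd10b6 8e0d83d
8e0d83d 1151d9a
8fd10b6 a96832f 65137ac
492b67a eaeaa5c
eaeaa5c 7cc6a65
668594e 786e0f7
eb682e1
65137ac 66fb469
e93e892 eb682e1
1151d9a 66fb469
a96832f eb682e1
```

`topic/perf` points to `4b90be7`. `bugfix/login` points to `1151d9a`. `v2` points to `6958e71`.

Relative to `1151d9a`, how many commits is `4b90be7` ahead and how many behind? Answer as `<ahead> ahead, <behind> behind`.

3 ahead, 1 behind

Reachable from 4b90be7: {4b90be7, 65137ac, 66fb469, 786e0f7, e93e892, eb682e1}.
Reachable from 1151d9a: {1151d9a, 66fb469, e93e892, eb682e1}.
Only in 4b90be7's history (ahead): {4b90be7, 65137ac, 786e0f7} — 3.
Only in 1151d9a's history (behind): {1151d9a} — 1.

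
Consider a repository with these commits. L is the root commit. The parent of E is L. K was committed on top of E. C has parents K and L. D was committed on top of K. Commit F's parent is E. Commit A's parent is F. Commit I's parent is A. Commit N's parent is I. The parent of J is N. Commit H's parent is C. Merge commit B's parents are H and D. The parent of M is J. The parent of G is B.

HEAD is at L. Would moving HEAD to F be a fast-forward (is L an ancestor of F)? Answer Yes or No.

A fast-forward from L to F is possible iff L is an ancestor of F.
Ancestors of F: {E, F, L}.
L is among them, so fast-forward is possible.

Yes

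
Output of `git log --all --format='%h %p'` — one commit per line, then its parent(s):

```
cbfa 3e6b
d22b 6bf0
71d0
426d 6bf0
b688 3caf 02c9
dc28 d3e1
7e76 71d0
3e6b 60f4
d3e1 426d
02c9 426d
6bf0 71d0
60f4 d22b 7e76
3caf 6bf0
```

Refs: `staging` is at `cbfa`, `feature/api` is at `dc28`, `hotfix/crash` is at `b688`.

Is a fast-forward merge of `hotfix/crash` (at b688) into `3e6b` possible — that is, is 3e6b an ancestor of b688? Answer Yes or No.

No

A fast-forward from 3e6b to b688 is possible iff 3e6b is an ancestor of b688.
Ancestors of b688: {02c9, 3caf, 426d, 6bf0, 71d0, b688}.
3e6b is not among them, so fast-forward is not possible.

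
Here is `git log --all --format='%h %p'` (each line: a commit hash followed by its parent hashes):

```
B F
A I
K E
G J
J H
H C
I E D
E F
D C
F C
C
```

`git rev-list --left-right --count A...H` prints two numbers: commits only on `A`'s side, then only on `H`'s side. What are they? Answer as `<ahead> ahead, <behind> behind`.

5 ahead, 1 behind

Reachable from A: {A, C, D, E, F, I}.
Reachable from H: {C, H}.
Only in A's history (ahead): {A, D, E, F, I} — 5.
Only in H's history (behind): {H} — 1.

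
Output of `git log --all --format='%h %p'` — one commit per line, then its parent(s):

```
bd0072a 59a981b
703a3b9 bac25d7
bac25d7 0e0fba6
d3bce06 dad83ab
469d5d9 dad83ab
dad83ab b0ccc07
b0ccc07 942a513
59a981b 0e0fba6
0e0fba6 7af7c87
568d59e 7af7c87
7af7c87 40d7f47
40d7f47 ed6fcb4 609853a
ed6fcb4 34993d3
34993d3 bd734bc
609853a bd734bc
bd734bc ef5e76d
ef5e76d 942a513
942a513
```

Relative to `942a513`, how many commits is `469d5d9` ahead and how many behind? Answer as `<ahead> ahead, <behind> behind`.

Reachable from 469d5d9: {469d5d9, 942a513, b0ccc07, dad83ab}.
Reachable from 942a513: {942a513}.
Only in 469d5d9's history (ahead): {469d5d9, b0ccc07, dad83ab} — 3.
Only in 942a513's history (behind): {} — 0.

3 ahead, 0 behind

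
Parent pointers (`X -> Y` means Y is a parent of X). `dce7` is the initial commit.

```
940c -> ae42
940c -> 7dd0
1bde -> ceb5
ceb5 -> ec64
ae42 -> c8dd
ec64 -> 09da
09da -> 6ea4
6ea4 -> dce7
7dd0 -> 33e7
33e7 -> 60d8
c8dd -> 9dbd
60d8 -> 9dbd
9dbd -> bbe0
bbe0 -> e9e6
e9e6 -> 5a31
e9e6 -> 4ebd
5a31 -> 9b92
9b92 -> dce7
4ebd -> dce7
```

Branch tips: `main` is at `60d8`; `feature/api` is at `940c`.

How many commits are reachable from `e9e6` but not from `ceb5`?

Reachable from e9e6: {4ebd, 5a31, 9b92, dce7, e9e6}.
Reachable from ceb5: {09da, 6ea4, ceb5, dce7, ec64}.
In e9e6's history but not ceb5's: {4ebd, 5a31, 9b92, e9e6} — 4 commits.

4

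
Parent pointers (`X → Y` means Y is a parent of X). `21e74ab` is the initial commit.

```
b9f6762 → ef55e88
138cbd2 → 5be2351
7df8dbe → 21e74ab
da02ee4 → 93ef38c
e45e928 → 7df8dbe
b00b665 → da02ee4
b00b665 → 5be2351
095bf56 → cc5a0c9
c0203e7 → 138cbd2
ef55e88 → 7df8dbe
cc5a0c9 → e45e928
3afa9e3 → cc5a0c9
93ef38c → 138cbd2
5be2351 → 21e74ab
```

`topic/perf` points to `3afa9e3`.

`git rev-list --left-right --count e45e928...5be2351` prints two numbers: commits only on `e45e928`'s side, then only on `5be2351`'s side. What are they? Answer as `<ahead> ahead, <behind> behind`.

2 ahead, 1 behind

Reachable from e45e928: {21e74ab, 7df8dbe, e45e928}.
Reachable from 5be2351: {21e74ab, 5be2351}.
Only in e45e928's history (ahead): {7df8dbe, e45e928} — 2.
Only in 5be2351's history (behind): {5be2351} — 1.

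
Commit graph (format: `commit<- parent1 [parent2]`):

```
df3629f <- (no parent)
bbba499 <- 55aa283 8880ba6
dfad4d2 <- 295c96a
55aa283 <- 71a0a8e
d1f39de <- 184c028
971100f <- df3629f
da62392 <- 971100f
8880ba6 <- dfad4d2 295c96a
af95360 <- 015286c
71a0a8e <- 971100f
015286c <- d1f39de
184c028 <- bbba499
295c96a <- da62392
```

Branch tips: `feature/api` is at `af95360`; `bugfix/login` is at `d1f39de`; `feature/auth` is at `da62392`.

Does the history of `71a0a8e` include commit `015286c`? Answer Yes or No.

No

Ancestors of 71a0a8e: {71a0a8e, 971100f, df3629f}.
015286c is not in that set, so it is not an ancestor of 71a0a8e.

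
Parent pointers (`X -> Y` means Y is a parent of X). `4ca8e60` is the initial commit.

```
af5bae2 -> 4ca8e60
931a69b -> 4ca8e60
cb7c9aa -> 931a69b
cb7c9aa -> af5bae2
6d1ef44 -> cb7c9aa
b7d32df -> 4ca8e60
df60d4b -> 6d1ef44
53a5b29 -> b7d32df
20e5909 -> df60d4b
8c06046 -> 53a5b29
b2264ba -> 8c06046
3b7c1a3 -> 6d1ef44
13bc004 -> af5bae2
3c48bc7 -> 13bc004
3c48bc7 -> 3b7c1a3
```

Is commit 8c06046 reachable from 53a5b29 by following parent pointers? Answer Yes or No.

Ancestors of 53a5b29: {4ca8e60, 53a5b29, b7d32df}.
8c06046 is not in that set, so it is not an ancestor of 53a5b29.

No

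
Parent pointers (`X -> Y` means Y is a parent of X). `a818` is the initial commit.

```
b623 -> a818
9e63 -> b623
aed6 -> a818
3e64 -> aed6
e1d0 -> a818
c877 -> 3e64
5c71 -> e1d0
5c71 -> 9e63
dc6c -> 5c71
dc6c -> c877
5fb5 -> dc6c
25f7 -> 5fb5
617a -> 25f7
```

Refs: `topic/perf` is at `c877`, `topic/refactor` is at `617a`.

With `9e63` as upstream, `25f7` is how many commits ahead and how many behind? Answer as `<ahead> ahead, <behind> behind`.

Reachable from 25f7: {25f7, 3e64, 5c71, 5fb5, 9e63, a818, aed6, b623, c877, dc6c, e1d0}.
Reachable from 9e63: {9e63, a818, b623}.
Only in 25f7's history (ahead): {25f7, 3e64, 5c71, 5fb5, aed6, c877, dc6c, e1d0} — 8.
Only in 9e63's history (behind): {} — 0.

8 ahead, 0 behind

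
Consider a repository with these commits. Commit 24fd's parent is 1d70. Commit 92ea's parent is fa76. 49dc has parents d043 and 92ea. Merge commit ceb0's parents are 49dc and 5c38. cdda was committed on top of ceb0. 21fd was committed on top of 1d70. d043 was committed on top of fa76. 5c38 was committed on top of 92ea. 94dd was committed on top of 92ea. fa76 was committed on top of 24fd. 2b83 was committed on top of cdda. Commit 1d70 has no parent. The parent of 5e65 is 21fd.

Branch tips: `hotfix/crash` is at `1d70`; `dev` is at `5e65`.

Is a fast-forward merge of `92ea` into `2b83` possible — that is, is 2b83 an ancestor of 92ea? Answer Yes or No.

No

A fast-forward from 2b83 to 92ea is possible iff 2b83 is an ancestor of 92ea.
Ancestors of 92ea: {1d70, 24fd, 92ea, fa76}.
2b83 is not among them, so fast-forward is not possible.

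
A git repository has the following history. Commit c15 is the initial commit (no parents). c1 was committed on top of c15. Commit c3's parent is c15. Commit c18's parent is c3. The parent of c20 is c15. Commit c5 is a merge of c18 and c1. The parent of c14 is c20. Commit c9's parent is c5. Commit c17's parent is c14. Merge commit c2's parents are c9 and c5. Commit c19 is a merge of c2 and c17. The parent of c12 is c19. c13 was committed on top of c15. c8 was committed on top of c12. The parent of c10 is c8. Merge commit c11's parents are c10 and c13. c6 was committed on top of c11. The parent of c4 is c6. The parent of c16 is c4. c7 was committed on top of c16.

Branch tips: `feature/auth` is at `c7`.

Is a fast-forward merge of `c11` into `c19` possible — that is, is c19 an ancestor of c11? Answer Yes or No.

A fast-forward from c19 to c11 is possible iff c19 is an ancestor of c11.
Ancestors of c11: {c1, c10, c11, c12, c13, c14, c15, c17, c18, c19, c2, c20, c3, c5, c8, c9}.
c19 is among them, so fast-forward is possible.

Yes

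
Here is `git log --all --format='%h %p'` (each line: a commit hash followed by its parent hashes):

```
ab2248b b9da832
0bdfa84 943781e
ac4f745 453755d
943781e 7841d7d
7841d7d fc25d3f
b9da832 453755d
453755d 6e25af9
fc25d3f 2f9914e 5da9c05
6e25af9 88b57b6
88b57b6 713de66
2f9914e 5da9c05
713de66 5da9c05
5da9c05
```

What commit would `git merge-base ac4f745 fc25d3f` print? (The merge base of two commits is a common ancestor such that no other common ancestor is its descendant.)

Ancestors of ac4f745: {453755d, 5da9c05, 6e25af9, 713de66, 88b57b6, ac4f745}.
Ancestors of fc25d3f: {2f9914e, 5da9c05, fc25d3f}.
Common ancestors: {5da9c05}.
The only common ancestor is 5da9c05, so it is the merge base.

5da9c05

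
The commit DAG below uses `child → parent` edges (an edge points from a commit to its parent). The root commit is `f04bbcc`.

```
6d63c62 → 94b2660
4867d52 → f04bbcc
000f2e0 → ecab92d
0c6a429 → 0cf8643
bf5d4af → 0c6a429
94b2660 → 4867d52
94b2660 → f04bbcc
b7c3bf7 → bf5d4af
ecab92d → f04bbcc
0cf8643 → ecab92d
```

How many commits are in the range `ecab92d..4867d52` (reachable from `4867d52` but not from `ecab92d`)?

1

Reachable from 4867d52: {4867d52, f04bbcc}.
Reachable from ecab92d: {ecab92d, f04bbcc}.
In 4867d52's history but not ecab92d's: {4867d52} — 1 commit.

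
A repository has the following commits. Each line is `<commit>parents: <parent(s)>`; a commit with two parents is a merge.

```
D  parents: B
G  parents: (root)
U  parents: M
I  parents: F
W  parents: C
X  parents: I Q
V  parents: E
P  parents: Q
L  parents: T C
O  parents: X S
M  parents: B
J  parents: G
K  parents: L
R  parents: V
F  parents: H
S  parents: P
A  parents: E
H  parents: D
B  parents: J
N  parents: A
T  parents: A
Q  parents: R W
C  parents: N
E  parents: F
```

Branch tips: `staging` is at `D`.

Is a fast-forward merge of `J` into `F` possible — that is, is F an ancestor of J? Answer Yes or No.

A fast-forward from F to J is possible iff F is an ancestor of J.
Ancestors of J: {G, J}.
F is not among them, so fast-forward is not possible.

No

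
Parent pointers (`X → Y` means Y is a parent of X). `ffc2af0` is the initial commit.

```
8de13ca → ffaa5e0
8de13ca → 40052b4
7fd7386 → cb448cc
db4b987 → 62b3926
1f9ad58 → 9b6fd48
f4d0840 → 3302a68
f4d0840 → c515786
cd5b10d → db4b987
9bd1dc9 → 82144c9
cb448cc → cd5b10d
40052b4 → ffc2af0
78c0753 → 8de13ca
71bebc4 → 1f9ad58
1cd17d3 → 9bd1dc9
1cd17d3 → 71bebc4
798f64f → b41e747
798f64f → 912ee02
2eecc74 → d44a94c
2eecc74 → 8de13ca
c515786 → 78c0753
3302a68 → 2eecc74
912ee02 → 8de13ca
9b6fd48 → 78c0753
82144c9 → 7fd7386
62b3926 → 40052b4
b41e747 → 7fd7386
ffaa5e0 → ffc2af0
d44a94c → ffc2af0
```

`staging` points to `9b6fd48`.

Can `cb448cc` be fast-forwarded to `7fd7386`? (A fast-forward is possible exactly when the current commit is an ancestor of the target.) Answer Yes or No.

A fast-forward from cb448cc to 7fd7386 is possible iff cb448cc is an ancestor of 7fd7386.
Ancestors of 7fd7386: {40052b4, 62b3926, 7fd7386, cb448cc, cd5b10d, db4b987, ffc2af0}.
cb448cc is among them, so fast-forward is possible.

Yes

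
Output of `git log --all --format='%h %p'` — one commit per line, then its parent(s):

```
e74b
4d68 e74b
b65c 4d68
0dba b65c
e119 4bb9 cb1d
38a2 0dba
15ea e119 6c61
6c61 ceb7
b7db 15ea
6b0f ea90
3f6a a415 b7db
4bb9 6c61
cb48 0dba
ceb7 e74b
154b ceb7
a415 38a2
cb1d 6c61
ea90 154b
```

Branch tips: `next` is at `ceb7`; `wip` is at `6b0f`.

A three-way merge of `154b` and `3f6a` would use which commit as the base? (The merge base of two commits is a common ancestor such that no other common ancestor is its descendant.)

Ancestors of 154b: {154b, ceb7, e74b}.
Ancestors of 3f6a: {0dba, 15ea, 38a2, 3f6a, 4bb9, 4d68, 6c61, a415, b65c, b7db, cb1d, ceb7, e119, e74b}.
Common ancestors: {ceb7, e74b}.
Among these, ceb7 is not an ancestor of any other common ancestor — it is the merge base.

ceb7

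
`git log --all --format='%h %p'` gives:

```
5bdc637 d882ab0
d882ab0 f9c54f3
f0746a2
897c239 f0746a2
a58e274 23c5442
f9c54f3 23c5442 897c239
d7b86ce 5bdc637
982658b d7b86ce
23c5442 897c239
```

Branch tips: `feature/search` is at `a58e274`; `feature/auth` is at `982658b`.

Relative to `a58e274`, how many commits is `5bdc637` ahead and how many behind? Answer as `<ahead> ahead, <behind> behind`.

Reachable from 5bdc637: {23c5442, 5bdc637, 897c239, d882ab0, f0746a2, f9c54f3}.
Reachable from a58e274: {23c5442, 897c239, a58e274, f0746a2}.
Only in 5bdc637's history (ahead): {5bdc637, d882ab0, f9c54f3} — 3.
Only in a58e274's history (behind): {a58e274} — 1.

3 ahead, 1 behind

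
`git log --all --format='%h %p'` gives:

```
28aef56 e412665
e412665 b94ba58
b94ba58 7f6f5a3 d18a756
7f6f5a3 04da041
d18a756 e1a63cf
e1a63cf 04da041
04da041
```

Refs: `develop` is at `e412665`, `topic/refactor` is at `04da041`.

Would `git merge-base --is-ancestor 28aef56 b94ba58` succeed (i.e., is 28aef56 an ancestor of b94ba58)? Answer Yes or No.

Ancestors of b94ba58: {04da041, 7f6f5a3, b94ba58, d18a756, e1a63cf}.
28aef56 is not in that set, so it is not an ancestor of b94ba58.

No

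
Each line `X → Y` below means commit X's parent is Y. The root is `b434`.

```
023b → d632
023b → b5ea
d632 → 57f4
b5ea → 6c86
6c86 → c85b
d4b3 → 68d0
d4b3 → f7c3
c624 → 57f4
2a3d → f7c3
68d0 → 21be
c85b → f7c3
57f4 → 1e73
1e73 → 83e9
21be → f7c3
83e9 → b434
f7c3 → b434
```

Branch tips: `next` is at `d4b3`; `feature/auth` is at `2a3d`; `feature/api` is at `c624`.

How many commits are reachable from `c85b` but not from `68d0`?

Reachable from c85b: {b434, c85b, f7c3}.
Reachable from 68d0: {21be, 68d0, b434, f7c3}.
In c85b's history but not 68d0's: {c85b} — 1 commit.

1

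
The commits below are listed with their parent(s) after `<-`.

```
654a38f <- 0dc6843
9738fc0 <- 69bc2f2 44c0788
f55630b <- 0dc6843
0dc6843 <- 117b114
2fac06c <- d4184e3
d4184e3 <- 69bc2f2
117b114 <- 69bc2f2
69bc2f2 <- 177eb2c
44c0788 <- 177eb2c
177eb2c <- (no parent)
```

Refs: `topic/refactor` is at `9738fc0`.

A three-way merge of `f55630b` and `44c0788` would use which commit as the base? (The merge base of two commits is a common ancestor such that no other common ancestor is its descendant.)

177eb2c

Ancestors of f55630b: {0dc6843, 117b114, 177eb2c, 69bc2f2, f55630b}.
Ancestors of 44c0788: {177eb2c, 44c0788}.
Common ancestors: {177eb2c}.
The only common ancestor is 177eb2c, so it is the merge base.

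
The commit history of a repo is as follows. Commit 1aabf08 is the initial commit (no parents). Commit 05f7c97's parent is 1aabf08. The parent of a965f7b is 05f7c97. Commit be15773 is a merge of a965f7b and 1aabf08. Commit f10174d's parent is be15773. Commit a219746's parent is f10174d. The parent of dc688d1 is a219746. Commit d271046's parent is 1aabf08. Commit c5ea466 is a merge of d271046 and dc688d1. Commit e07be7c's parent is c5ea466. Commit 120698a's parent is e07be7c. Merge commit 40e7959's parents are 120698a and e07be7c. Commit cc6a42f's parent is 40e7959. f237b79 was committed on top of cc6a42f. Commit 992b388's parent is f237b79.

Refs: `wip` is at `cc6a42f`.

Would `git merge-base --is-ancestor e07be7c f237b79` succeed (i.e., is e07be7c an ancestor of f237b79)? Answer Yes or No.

Yes

Ancestors of f237b79 (commits reachable by following parents): {05f7c97, 120698a, 1aabf08, 40e7959, a219746, a965f7b, be15773, c5ea466, cc6a42f, d271046, dc688d1, e07be7c, f10174d, f237b79}.
e07be7c is in that set, so it is an ancestor of f237b79.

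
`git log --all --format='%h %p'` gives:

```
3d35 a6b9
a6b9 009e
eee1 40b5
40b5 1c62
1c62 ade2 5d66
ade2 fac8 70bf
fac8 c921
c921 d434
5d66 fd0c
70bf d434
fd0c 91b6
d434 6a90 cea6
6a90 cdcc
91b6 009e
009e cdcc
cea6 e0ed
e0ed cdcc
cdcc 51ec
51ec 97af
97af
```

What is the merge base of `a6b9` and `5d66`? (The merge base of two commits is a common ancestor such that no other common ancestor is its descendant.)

009e

Ancestors of a6b9: {009e, 51ec, 97af, a6b9, cdcc}.
Ancestors of 5d66: {009e, 51ec, 5d66, 91b6, 97af, cdcc, fd0c}.
Common ancestors: {009e, 51ec, 97af, cdcc}.
Among these, 009e is not an ancestor of any other common ancestor — it is the merge base.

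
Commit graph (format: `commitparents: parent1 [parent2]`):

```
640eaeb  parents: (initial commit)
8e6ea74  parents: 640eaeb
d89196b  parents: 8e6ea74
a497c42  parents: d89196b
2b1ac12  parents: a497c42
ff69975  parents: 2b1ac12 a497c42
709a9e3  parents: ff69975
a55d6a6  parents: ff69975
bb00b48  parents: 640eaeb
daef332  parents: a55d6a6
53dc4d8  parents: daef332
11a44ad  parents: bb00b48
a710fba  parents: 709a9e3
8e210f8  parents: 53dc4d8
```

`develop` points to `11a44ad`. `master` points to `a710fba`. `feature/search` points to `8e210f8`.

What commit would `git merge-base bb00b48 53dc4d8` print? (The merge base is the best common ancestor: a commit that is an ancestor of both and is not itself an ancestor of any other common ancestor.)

Ancestors of bb00b48: {640eaeb, bb00b48}.
Ancestors of 53dc4d8: {2b1ac12, 53dc4d8, 640eaeb, 8e6ea74, a497c42, a55d6a6, d89196b, daef332, ff69975}.
Common ancestors: {640eaeb}.
The only common ancestor is 640eaeb, so it is the merge base.

640eaeb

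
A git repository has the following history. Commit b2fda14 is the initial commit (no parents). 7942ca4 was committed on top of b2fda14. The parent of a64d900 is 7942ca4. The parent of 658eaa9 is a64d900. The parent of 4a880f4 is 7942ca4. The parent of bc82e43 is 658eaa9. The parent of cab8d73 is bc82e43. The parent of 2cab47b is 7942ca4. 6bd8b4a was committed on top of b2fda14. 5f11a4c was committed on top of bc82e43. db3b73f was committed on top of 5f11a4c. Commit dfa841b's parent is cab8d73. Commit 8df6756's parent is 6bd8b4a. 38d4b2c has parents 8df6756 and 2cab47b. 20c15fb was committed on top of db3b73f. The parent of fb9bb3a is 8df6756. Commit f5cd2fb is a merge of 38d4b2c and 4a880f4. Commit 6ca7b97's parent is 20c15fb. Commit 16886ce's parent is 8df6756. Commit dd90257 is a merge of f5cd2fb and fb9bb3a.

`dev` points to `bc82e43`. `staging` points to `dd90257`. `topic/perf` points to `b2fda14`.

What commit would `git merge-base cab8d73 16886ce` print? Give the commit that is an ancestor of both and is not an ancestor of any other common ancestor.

Ancestors of cab8d73: {658eaa9, 7942ca4, a64d900, b2fda14, bc82e43, cab8d73}.
Ancestors of 16886ce: {16886ce, 6bd8b4a, 8df6756, b2fda14}.
Common ancestors: {b2fda14}.
The only common ancestor is b2fda14, so it is the merge base.

b2fda14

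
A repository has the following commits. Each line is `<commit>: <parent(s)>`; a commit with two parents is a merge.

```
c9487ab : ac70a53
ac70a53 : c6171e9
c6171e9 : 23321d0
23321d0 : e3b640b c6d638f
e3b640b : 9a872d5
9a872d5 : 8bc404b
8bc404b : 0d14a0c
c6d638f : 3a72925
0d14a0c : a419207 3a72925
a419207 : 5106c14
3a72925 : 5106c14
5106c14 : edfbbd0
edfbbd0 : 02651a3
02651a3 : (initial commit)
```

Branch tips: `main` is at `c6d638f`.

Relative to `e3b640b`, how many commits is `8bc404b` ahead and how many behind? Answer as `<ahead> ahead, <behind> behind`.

0 ahead, 2 behind

Reachable from 8bc404b: {02651a3, 0d14a0c, 3a72925, 5106c14, 8bc404b, a419207, edfbbd0}.
Reachable from e3b640b: {02651a3, 0d14a0c, 3a72925, 5106c14, 8bc404b, 9a872d5, a419207, e3b640b, edfbbd0}.
Only in 8bc404b's history (ahead): {} — 0.
Only in e3b640b's history (behind): {9a872d5, e3b640b} — 2.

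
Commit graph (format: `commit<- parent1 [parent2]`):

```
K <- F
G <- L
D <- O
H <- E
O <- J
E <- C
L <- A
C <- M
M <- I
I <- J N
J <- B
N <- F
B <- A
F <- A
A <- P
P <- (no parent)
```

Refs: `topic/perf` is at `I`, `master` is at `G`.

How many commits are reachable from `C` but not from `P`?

Reachable from C: {A, B, C, F, I, J, M, N, P}.
Reachable from P: {P}.
In C's history but not P's: {A, B, C, F, I, J, M, N} — 8 commits.

8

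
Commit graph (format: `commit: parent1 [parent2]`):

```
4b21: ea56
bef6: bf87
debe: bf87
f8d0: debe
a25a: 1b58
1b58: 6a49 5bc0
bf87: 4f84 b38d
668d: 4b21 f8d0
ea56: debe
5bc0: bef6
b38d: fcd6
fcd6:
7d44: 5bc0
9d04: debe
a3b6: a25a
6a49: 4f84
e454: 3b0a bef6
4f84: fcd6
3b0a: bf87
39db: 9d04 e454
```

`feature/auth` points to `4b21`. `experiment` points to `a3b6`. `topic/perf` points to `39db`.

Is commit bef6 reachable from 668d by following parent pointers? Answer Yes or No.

No

Ancestors of 668d: {4b21, 4f84, 668d, b38d, bf87, debe, ea56, f8d0, fcd6}.
bef6 is not in that set, so it is not an ancestor of 668d.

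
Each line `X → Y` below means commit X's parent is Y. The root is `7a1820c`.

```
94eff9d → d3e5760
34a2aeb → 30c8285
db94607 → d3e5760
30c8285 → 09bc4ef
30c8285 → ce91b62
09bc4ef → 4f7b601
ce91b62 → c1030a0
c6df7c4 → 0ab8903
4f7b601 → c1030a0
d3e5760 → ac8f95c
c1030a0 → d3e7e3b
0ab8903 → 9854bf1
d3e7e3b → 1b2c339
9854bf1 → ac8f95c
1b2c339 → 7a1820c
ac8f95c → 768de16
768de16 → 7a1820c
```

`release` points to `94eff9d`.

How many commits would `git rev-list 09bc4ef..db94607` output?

Reachable from db94607: {768de16, 7a1820c, ac8f95c, d3e5760, db94607}.
Reachable from 09bc4ef: {09bc4ef, 1b2c339, 4f7b601, 7a1820c, c1030a0, d3e7e3b}.
In db94607's history but not 09bc4ef's: {768de16, ac8f95c, d3e5760, db94607} — 4 commits.

4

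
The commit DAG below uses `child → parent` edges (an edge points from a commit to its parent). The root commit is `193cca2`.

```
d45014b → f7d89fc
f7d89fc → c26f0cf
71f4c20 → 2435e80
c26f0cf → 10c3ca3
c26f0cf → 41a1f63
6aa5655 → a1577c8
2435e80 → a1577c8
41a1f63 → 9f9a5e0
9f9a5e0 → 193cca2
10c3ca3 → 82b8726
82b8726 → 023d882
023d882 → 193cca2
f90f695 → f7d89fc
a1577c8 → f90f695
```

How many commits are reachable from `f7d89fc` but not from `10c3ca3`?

Reachable from f7d89fc: {023d882, 10c3ca3, 193cca2, 41a1f63, 82b8726, 9f9a5e0, c26f0cf, f7d89fc}.
Reachable from 10c3ca3: {023d882, 10c3ca3, 193cca2, 82b8726}.
In f7d89fc's history but not 10c3ca3's: {41a1f63, 9f9a5e0, c26f0cf, f7d89fc} — 4 commits.

4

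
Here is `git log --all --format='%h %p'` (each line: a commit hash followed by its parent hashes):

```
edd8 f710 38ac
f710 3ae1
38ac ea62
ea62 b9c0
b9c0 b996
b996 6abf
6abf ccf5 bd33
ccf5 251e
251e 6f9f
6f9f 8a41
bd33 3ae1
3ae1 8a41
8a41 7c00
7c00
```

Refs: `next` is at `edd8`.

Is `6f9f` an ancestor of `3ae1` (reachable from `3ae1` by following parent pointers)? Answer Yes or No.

Ancestors of 3ae1: {3ae1, 7c00, 8a41}.
6f9f is not in that set, so it is not an ancestor of 3ae1.

No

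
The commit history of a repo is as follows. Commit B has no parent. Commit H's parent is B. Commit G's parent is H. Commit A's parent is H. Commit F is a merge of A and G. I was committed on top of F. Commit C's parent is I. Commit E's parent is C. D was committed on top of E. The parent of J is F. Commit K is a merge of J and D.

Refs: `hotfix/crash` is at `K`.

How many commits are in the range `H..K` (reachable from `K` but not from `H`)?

9

Reachable from K: {A, B, C, D, E, F, G, H, I, J, K}.
Reachable from H: {B, H}.
In K's history but not H's: {A, C, D, E, F, G, I, J, K} — 9 commits.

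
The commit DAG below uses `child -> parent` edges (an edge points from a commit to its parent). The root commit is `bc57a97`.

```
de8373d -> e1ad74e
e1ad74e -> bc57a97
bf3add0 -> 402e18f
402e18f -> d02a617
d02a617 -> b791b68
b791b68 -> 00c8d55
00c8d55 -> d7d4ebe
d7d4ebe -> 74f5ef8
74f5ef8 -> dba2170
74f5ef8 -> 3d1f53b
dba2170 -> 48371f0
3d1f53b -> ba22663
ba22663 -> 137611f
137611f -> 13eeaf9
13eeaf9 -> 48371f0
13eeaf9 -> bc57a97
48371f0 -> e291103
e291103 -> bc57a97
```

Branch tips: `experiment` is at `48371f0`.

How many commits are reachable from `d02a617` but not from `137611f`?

8

Reachable from d02a617: {00c8d55, 137611f, 13eeaf9, 3d1f53b, 48371f0, 74f5ef8, b791b68, ba22663, bc57a97, d02a617, d7d4ebe, dba2170, e291103}.
Reachable from 137611f: {137611f, 13eeaf9, 48371f0, bc57a97, e291103}.
In d02a617's history but not 137611f's: {00c8d55, 3d1f53b, 74f5ef8, b791b68, ba22663, d02a617, d7d4ebe, dba2170} — 8 commits.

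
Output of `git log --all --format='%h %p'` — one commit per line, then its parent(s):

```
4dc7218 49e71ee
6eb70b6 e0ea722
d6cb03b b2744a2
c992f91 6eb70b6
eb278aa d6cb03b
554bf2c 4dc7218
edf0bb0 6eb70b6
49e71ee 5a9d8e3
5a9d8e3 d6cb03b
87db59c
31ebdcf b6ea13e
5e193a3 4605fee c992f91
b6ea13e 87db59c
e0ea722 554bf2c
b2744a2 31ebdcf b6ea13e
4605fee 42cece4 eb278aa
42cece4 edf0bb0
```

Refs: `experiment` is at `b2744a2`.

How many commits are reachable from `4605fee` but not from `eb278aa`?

9

Reachable from 4605fee: {31ebdcf, 42cece4, 4605fee, 49e71ee, 4dc7218, 554bf2c, 5a9d8e3, 6eb70b6, 87db59c, b2744a2, b6ea13e, d6cb03b, e0ea722, eb278aa, edf0bb0}.
Reachable from eb278aa: {31ebdcf, 87db59c, b2744a2, b6ea13e, d6cb03b, eb278aa}.
In 4605fee's history but not eb278aa's: {42cece4, 4605fee, 49e71ee, 4dc7218, 554bf2c, 5a9d8e3, 6eb70b6, e0ea722, edf0bb0} — 9 commits.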